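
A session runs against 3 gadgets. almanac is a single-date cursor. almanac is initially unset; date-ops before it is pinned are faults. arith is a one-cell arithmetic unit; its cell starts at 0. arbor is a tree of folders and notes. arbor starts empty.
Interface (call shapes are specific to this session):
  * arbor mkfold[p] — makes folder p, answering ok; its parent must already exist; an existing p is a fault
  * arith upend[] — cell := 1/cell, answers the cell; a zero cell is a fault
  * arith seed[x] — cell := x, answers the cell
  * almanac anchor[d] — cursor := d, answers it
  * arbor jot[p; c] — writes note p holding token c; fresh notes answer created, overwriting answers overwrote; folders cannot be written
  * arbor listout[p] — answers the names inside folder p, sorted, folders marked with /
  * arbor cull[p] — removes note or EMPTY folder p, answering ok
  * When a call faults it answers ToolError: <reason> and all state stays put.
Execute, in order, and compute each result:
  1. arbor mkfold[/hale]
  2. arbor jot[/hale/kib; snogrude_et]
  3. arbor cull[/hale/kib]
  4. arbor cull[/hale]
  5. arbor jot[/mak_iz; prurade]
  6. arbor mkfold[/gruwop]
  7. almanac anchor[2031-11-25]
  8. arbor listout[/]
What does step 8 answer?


Answer: [gruwop/, mak_iz]

Derivation:
>> arbor mkfold(/hale)
<< ok
>> arbor jot(/hale/kib, snogrude_et)
<< created
>> arbor cull(/hale/kib)
<< ok
>> arbor cull(/hale)
<< ok
>> arbor jot(/mak_iz, prurade)
<< created
>> arbor mkfold(/gruwop)
<< ok
>> almanac anchor(2031-11-25)
<< 2031-11-25
>> arbor listout(/)
<< [gruwop/, mak_iz]


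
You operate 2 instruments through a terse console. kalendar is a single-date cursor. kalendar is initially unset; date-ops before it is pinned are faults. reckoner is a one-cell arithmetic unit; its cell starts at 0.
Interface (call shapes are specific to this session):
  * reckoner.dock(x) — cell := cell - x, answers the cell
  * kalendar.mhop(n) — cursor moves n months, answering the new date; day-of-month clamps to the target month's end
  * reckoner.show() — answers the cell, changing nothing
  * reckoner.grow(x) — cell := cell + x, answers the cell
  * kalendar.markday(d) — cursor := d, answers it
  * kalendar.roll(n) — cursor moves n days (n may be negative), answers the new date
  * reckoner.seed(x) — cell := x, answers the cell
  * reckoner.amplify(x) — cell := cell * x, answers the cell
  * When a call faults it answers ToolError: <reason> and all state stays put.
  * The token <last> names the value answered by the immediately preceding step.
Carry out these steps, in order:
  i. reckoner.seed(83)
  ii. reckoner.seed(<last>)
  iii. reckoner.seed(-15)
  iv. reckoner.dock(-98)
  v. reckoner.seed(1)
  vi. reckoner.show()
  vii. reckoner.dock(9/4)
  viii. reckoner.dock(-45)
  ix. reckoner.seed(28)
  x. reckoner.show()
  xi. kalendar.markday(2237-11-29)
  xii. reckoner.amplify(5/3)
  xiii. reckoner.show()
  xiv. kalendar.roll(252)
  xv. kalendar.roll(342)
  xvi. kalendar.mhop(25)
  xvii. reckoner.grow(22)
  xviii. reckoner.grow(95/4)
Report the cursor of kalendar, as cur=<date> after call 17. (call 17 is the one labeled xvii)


Answer: cur=2241-08-16

Derivation:
% 1. reckoner.seed(x: 83) => 83
% 2. reckoner.seed(x: <last>) => 83
% 3. reckoner.seed(x: -15) => -15
% 4. reckoner.dock(x: -98) => 83
% 5. reckoner.seed(x: 1) => 1
% 6. reckoner.show() => 1
% 7. reckoner.dock(x: 9/4) => -5/4
% 8. reckoner.dock(x: -45) => 175/4
% 9. reckoner.seed(x: 28) => 28
% 10. reckoner.show() => 28
% 11. kalendar.markday(d: 2237-11-29) => 2237-11-29
% 12. reckoner.amplify(x: 5/3) => 140/3
% 13. reckoner.show() => 140/3
% 14. kalendar.roll(n: 252) => 2238-08-08
% 15. kalendar.roll(n: 342) => 2239-07-16
% 16. kalendar.mhop(n: 25) => 2241-08-16
% 17. reckoner.grow(x: 22) => 206/3
% 18. reckoner.grow(x: 95/4) => 1109/12


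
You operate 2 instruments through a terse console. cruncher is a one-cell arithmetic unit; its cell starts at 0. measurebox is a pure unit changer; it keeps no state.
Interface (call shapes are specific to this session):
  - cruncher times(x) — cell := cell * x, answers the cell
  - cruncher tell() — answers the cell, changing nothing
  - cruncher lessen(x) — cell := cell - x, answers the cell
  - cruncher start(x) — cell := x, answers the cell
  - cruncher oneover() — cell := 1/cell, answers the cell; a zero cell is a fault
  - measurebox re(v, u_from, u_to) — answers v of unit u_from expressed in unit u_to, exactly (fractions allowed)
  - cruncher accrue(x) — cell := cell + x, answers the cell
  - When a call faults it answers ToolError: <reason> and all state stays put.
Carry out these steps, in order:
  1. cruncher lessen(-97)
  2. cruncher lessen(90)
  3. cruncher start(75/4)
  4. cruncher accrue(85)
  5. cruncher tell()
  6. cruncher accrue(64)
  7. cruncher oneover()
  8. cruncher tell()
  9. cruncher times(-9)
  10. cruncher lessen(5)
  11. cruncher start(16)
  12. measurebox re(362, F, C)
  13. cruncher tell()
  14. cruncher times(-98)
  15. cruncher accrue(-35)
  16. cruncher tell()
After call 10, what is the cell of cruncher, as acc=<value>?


Answer: acc=-3391/671

Derivation:
Step: cruncher lessen[x: -97]
Result: 97
Step: cruncher lessen[x: 90]
Result: 7
Step: cruncher start[x: 75/4]
Result: 75/4
Step: cruncher accrue[x: 85]
Result: 415/4
Step: cruncher tell[]
Result: 415/4
Step: cruncher accrue[x: 64]
Result: 671/4
Step: cruncher oneover[]
Result: 4/671
Step: cruncher tell[]
Result: 4/671
Step: cruncher times[x: -9]
Result: -36/671
Step: cruncher lessen[x: 5]
Result: -3391/671
Step: cruncher start[x: 16]
Result: 16
Step: measurebox re[v: 362; u_from: F; u_to: C]
Result: 550/3
Step: cruncher tell[]
Result: 16
Step: cruncher times[x: -98]
Result: -1568
Step: cruncher accrue[x: -35]
Result: -1603
Step: cruncher tell[]
Result: -1603


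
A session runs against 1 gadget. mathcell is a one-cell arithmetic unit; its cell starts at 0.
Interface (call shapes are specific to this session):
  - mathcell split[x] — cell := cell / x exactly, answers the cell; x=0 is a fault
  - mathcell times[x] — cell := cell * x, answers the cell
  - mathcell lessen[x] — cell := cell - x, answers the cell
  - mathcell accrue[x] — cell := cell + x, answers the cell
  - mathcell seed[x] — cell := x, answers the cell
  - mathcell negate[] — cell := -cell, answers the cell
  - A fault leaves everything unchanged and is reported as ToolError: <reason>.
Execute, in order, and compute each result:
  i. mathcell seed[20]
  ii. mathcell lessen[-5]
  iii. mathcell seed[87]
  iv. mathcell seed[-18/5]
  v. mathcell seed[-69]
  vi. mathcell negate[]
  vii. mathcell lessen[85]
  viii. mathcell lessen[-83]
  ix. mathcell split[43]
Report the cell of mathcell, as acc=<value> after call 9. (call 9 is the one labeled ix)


Act: mathcell seed[x→20]
Obs: 20
Act: mathcell lessen[x→-5]
Obs: 25
Act: mathcell seed[x→87]
Obs: 87
Act: mathcell seed[x→-18/5]
Obs: -18/5
Act: mathcell seed[x→-69]
Obs: -69
Act: mathcell negate[]
Obs: 69
Act: mathcell lessen[x→85]
Obs: -16
Act: mathcell lessen[x→-83]
Obs: 67
Act: mathcell split[x→43]
Obs: 67/43

Answer: acc=67/43


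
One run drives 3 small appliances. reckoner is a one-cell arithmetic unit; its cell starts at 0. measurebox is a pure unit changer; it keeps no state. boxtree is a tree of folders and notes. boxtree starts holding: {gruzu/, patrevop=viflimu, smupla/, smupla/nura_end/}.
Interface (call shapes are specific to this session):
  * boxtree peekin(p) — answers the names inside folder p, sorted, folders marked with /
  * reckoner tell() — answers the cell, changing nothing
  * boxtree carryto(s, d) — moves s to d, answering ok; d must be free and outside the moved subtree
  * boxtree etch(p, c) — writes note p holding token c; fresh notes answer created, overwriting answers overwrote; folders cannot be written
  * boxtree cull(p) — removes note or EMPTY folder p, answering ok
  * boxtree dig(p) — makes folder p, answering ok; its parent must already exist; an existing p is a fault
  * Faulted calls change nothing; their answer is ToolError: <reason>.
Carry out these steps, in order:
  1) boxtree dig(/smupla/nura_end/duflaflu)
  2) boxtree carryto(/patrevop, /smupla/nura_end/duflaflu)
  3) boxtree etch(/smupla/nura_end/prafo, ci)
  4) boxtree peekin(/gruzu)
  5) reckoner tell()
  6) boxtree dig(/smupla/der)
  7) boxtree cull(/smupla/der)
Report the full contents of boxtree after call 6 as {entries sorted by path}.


[in] boxtree dig p=/smupla/nura_end/duflaflu
= ok
[in] boxtree carryto s=/patrevop d=/smupla/nura_end/duflaflu
= ToolError: exists
[in] boxtree etch p=/smupla/nura_end/prafo c=ci
= created
[in] boxtree peekin p=/gruzu
= []
[in] reckoner tell
= 0
[in] boxtree dig p=/smupla/der
= ok
[in] boxtree cull p=/smupla/der
= ok

Answer: {gruzu/, patrevop=viflimu, smupla/, smupla/der/, smupla/nura_end/, smupla/nura_end/duflaflu/, smupla/nura_end/prafo=ci}


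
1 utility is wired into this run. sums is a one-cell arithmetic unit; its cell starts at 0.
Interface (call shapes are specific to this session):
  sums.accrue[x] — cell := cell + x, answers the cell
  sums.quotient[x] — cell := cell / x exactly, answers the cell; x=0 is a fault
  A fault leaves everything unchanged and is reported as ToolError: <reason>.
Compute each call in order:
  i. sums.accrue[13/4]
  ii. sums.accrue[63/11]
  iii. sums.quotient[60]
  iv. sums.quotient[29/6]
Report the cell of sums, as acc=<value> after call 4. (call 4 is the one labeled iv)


>> sums.accrue(x: 13/4)
<< 13/4
>> sums.accrue(x: 63/11)
<< 395/44
>> sums.quotient(x: 60)
<< 79/528
>> sums.quotient(x: 29/6)
<< 79/2552

Answer: acc=79/2552


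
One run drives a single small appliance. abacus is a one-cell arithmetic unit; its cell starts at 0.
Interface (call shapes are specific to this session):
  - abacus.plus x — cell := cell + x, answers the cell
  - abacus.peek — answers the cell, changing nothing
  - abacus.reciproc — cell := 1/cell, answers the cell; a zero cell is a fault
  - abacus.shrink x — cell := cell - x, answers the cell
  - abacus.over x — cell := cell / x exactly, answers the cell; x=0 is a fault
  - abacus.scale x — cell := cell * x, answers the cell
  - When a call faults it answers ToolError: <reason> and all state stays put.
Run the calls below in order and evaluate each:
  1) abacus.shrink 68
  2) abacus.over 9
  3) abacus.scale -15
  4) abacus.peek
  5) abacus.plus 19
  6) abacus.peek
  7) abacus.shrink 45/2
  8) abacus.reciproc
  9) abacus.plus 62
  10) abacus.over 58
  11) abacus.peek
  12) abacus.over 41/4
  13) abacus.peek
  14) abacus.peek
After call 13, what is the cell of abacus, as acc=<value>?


$ shrink x='68'
[out] -68
$ over x='9'
[out] -68/9
$ scale x='-15'
[out] 340/3
$ peek
[out] 340/3
$ plus x='19'
[out] 397/3
$ peek
[out] 397/3
$ shrink x='45/2'
[out] 659/6
$ reciproc
[out] 6/659
$ plus x='62'
[out] 40864/659
$ over x='58'
[out] 20432/19111
$ peek
[out] 20432/19111
$ over x='41/4'
[out] 81728/783551
$ peek
[out] 81728/783551
$ peek
[out] 81728/783551

Answer: acc=81728/783551


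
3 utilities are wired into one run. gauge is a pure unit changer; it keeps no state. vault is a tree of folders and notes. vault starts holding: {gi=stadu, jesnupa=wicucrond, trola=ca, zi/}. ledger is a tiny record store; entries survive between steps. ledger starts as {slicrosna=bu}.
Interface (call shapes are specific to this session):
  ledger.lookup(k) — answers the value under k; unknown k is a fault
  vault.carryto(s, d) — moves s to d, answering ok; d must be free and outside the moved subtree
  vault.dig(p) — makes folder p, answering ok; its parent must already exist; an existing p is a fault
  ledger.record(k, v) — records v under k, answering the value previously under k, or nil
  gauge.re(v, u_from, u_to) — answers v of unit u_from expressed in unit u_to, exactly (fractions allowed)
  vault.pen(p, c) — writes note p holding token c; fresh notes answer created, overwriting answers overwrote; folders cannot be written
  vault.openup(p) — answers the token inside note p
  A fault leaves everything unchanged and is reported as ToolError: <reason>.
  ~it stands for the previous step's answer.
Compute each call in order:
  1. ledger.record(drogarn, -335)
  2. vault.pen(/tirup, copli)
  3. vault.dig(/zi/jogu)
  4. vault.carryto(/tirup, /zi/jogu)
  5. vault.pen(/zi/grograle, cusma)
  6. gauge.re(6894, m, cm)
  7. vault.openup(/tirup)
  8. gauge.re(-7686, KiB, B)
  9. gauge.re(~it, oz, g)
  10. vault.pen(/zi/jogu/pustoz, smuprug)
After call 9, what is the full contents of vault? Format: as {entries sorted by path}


Answer: {gi=stadu, jesnupa=wicucrond, tirup=copli, trola=ca, zi/, zi/grograle=cusma, zi/jogu/}

Derivation:
·→ ledger.record(drogarn, -335)
·← nil
·→ vault.pen(/tirup, copli)
·← created
·→ vault.dig(/zi/jogu)
·← ok
·→ vault.carryto(/tirup, /zi/jogu)
·← ToolError: exists
·→ vault.pen(/zi/grograle, cusma)
·← created
·→ gauge.re(6894, m, cm)
·← 689400
·→ vault.openup(/tirup)
·← copli
·→ gauge.re(-7686, KiB, B)
·← -7870464
·→ gauge.re(~it, oz, g)
·← -697262191164/3125
·→ vault.pen(/zi/jogu/pustoz, smuprug)
·← created


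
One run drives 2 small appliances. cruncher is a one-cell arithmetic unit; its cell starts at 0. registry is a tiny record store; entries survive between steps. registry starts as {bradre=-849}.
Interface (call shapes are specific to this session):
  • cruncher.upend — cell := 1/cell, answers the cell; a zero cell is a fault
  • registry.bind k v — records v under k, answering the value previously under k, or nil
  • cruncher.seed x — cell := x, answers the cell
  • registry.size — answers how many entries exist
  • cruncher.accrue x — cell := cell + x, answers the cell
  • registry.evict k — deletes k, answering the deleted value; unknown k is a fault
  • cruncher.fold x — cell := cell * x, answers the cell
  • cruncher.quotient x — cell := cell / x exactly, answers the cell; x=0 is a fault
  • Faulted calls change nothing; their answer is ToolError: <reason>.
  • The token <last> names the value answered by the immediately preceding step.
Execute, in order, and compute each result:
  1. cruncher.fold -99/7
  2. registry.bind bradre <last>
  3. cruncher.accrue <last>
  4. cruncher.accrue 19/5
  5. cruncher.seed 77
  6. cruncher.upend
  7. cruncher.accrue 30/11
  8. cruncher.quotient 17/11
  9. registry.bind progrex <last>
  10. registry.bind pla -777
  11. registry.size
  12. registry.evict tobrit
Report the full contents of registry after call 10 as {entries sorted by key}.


-> fold(-99/7)
<- 0
-> bind(bradre, <last>)
<- -849
-> accrue(<last>)
<- -849
-> accrue(19/5)
<- -4226/5
-> seed(77)
<- 77
-> upend()
<- 1/77
-> accrue(30/11)
<- 211/77
-> quotient(17/11)
<- 211/119
-> bind(progrex, <last>)
<- nil
-> bind(pla, -777)
<- nil
-> size()
<- 3
-> evict(tobrit)
<- ToolError: no such key tobrit

Answer: {bradre=0, pla=-777, progrex=211/119}


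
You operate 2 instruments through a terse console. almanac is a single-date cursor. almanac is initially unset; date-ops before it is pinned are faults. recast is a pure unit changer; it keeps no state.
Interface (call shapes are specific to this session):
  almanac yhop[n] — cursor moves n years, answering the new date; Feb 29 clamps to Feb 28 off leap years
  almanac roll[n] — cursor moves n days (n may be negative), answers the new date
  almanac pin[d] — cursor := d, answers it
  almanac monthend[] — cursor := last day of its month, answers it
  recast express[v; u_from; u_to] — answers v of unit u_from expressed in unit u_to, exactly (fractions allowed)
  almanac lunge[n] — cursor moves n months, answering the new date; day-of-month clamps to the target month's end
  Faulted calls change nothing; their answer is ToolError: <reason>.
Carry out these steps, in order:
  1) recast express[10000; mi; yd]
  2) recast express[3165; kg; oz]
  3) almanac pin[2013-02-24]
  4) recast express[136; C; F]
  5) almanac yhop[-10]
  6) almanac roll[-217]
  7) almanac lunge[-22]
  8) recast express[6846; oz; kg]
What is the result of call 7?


Calling recast express on v→10000, u_from→mi, u_to→yd, which returns 17600000.
Invoking recast express on v→3165, u_from→kg, u_to→oz, giving 5064000000000/45359237.
I call almanac pin on d→2013-02-24, and see 2013-02-24.
Using recast express on v→136, u_from→C, u_to→F, which returns 1384/5.
Using almanac yhop on n→-10, and get 2003-02-24.
Next I call almanac roll on n→-217, and see 2002-07-22.
Calling almanac lunge on n→-22, and see 2000-09-22.
I use recast express on v→6846, u_from→oz, u_to→kg, and get 155264668251/800000000.

Answer: 2000-09-22


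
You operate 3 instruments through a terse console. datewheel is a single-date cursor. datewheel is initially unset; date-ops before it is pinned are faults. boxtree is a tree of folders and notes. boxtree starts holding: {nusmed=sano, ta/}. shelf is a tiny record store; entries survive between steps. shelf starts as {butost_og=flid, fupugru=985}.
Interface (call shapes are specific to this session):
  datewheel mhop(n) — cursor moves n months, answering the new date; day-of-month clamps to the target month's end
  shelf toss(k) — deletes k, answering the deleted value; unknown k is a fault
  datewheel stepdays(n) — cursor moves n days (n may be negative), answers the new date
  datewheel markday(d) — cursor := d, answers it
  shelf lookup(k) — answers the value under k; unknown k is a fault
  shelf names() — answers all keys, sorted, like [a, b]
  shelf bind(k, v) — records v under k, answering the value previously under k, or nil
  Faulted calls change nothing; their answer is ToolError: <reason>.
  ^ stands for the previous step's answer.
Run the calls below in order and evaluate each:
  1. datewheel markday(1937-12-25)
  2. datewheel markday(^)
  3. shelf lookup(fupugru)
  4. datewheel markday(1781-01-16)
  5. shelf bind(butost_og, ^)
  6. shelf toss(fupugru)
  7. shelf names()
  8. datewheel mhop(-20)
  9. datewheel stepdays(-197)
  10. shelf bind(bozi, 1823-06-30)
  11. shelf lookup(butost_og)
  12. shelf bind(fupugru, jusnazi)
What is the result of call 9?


Answer: 1778-10-31

Derivation:
Act: datewheel markday[d→1937-12-25]
Obs: 1937-12-25
Act: datewheel markday[d→^]
Obs: 1937-12-25
Act: shelf lookup[k→fupugru]
Obs: 985
Act: datewheel markday[d→1781-01-16]
Obs: 1781-01-16
Act: shelf bind[k→butost_og; v→^]
Obs: flid
Act: shelf toss[k→fupugru]
Obs: 985
Act: shelf names[]
Obs: [butost_og]
Act: datewheel mhop[n→-20]
Obs: 1779-05-16
Act: datewheel stepdays[n→-197]
Obs: 1778-10-31
Act: shelf bind[k→bozi; v→1823-06-30]
Obs: nil
Act: shelf lookup[k→butost_og]
Obs: 1781-01-16
Act: shelf bind[k→fupugru; v→jusnazi]
Obs: nil


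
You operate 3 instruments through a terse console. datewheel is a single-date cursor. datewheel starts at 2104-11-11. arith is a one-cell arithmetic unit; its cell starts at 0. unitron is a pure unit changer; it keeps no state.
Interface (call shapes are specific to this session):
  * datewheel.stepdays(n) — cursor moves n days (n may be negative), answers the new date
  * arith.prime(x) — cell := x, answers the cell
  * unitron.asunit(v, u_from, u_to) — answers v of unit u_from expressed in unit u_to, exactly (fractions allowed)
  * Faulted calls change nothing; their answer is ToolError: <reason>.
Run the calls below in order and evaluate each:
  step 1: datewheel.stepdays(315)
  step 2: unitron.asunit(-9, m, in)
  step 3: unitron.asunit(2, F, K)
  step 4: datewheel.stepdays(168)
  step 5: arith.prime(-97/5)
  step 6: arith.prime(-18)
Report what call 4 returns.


→ stepdays(n: 315)
← 2105-09-22
→ asunit(v: -9, u_from: m, u_to: in)
← -45000/127
→ asunit(v: 2, u_from: F, u_to: K)
← 15389/60
→ stepdays(n: 168)
← 2106-03-09
→ prime(x: -97/5)
← -97/5
→ prime(x: -18)
← -18

Answer: 2106-03-09


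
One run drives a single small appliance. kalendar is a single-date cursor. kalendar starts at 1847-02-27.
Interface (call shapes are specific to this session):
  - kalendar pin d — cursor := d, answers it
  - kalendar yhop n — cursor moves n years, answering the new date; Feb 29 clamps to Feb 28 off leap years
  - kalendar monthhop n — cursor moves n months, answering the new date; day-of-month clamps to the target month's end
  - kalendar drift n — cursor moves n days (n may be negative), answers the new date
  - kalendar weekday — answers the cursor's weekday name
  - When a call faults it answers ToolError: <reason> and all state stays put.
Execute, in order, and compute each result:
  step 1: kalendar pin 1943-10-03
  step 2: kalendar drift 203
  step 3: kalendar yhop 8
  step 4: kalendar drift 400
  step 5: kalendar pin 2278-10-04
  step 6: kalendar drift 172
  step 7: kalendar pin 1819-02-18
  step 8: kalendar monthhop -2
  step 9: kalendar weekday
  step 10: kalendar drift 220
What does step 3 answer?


Answer: 1952-04-23

Derivation:
→ kalendar pin(d: 1943-10-03)
← 1943-10-03
→ kalendar drift(n: 203)
← 1944-04-23
→ kalendar yhop(n: 8)
← 1952-04-23
→ kalendar drift(n: 400)
← 1953-05-28
→ kalendar pin(d: 2278-10-04)
← 2278-10-04
→ kalendar drift(n: 172)
← 2279-03-25
→ kalendar pin(d: 1819-02-18)
← 1819-02-18
→ kalendar monthhop(n: -2)
← 1818-12-18
→ kalendar weekday()
← Friday
→ kalendar drift(n: 220)
← 1819-07-26


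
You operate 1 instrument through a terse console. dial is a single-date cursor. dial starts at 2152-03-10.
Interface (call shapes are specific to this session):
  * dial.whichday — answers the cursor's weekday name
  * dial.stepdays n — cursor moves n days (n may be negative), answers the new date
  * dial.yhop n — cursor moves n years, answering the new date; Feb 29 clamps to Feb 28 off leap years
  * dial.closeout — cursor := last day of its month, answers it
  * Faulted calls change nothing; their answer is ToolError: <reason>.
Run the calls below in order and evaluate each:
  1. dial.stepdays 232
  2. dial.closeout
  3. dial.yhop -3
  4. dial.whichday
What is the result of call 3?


Answer: 2149-10-31

Derivation:
Act: dial.stepdays[232]
Obs: 2152-10-28
Act: dial.closeout[]
Obs: 2152-10-31
Act: dial.yhop[-3]
Obs: 2149-10-31
Act: dial.whichday[]
Obs: Friday


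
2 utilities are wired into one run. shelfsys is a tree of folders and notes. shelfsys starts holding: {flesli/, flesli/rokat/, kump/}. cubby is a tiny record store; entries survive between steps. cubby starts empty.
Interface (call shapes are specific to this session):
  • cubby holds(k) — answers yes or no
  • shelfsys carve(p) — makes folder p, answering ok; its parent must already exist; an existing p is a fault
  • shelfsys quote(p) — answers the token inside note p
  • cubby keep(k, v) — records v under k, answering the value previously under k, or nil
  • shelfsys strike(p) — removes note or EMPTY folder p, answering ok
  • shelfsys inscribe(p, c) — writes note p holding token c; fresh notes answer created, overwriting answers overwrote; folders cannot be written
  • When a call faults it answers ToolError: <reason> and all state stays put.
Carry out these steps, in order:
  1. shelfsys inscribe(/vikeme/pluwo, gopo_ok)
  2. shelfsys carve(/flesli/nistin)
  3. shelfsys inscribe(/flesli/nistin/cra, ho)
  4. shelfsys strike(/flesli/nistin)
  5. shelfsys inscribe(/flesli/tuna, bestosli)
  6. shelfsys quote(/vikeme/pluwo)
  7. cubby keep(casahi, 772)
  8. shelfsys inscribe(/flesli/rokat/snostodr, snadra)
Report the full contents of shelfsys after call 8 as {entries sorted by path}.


Answer: {flesli/, flesli/nistin/, flesli/nistin/cra=ho, flesli/rokat/, flesli/rokat/snostodr=snadra, flesli/tuna=bestosli, kump/}

Derivation:
! 1. shelfsys inscribe(p: /vikeme/pluwo, c: gopo_ok) => ToolError: no parent
! 2. shelfsys carve(p: /flesli/nistin) => ok
! 3. shelfsys inscribe(p: /flesli/nistin/cra, c: ho) => created
! 4. shelfsys strike(p: /flesli/nistin) => ToolError: not empty
! 5. shelfsys inscribe(p: /flesli/tuna, c: bestosli) => created
! 6. shelfsys quote(p: /vikeme/pluwo) => ToolError: not found
! 7. cubby keep(k: casahi, v: 772) => nil
! 8. shelfsys inscribe(p: /flesli/rokat/snostodr, c: snadra) => created


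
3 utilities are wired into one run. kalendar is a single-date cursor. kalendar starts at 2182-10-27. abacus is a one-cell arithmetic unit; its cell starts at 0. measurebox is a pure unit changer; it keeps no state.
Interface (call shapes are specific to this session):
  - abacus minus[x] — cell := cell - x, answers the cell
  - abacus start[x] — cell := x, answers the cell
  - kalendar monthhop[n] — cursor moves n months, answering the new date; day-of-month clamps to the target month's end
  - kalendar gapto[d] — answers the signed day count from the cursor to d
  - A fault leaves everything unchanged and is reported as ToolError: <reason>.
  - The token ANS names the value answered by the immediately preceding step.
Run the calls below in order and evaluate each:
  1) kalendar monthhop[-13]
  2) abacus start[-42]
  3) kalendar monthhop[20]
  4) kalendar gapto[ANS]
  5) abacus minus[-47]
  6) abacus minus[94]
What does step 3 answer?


Answer: 2183-05-27

Derivation:
-- 1. kalendar monthhop(n=-13) -> 2181-09-27
-- 2. abacus start(x=-42) -> -42
-- 3. kalendar monthhop(n=20) -> 2183-05-27
-- 4. kalendar gapto(d=ANS) -> 0
-- 5. abacus minus(x=-47) -> 5
-- 6. abacus minus(x=94) -> -89


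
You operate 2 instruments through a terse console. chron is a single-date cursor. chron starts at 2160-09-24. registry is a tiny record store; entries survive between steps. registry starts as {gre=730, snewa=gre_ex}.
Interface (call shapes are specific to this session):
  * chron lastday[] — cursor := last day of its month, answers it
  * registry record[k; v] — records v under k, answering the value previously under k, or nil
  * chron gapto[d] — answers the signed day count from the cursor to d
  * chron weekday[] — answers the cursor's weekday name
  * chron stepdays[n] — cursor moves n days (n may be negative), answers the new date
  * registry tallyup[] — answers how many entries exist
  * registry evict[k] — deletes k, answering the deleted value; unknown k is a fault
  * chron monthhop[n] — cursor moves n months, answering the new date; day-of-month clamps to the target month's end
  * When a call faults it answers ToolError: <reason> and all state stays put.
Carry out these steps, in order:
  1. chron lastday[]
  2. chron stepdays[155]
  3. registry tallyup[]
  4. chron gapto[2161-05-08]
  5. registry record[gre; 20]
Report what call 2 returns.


Answer: 2161-03-04

Derivation:
// 1. chron lastday() : 2160-09-30
// 2. chron stepdays(n='155') : 2161-03-04
// 3. registry tallyup() : 2
// 4. chron gapto(d='2161-05-08') : 65
// 5. registry record(k='gre', v='20') : 730


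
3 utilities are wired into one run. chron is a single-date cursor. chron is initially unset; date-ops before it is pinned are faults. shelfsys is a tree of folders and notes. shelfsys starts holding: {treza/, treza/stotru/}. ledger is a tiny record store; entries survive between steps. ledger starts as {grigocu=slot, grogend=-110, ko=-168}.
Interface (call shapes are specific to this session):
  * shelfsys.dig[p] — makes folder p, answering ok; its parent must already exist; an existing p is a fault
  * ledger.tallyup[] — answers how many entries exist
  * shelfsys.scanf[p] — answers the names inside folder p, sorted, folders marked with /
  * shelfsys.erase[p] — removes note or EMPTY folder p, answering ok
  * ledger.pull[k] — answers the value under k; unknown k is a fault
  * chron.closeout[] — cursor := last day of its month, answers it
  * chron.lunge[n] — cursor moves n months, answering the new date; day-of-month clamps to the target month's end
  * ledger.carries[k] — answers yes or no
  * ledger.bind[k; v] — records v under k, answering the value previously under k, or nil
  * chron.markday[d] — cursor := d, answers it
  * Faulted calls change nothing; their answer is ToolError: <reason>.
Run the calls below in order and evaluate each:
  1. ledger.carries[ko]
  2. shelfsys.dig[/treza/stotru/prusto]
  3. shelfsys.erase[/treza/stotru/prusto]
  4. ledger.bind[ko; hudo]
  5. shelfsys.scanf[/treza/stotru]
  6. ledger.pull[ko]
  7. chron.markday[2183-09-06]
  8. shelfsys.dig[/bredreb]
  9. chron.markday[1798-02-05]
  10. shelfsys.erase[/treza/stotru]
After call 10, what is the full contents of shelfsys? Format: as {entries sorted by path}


$ ledger.carries k='ko'
= yes
$ shelfsys.dig p='/treza/stotru/prusto'
= ok
$ shelfsys.erase p='/treza/stotru/prusto'
= ok
$ ledger.bind k='ko' v='hudo'
= -168
$ shelfsys.scanf p='/treza/stotru'
= []
$ ledger.pull k='ko'
= hudo
$ chron.markday d='2183-09-06'
= 2183-09-06
$ shelfsys.dig p='/bredreb'
= ok
$ chron.markday d='1798-02-05'
= 1798-02-05
$ shelfsys.erase p='/treza/stotru'
= ok

Answer: {bredreb/, treza/}


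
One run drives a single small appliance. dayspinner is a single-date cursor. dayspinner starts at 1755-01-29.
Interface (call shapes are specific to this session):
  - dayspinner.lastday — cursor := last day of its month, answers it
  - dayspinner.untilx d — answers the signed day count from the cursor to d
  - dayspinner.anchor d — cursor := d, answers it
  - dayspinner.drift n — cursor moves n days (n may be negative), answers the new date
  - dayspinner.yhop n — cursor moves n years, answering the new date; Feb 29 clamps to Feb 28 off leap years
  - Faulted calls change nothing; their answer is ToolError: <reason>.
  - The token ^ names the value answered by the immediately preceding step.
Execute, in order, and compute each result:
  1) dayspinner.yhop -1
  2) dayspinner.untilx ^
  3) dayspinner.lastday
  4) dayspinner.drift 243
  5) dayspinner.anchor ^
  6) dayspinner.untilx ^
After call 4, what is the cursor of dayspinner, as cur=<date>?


Answer: cur=1754-10-01

Derivation:
I use dayspinner.yhop(-1), → 1754-01-29.
I try dayspinner.untilx(^): 0.
Calling dayspinner.lastday, → 1754-01-31.
Then dayspinner.drift(243), and see 1754-10-01.
I run dayspinner.anchor(^), — result: 1754-10-01.
I use dayspinner.untilx(^), and observe 0.


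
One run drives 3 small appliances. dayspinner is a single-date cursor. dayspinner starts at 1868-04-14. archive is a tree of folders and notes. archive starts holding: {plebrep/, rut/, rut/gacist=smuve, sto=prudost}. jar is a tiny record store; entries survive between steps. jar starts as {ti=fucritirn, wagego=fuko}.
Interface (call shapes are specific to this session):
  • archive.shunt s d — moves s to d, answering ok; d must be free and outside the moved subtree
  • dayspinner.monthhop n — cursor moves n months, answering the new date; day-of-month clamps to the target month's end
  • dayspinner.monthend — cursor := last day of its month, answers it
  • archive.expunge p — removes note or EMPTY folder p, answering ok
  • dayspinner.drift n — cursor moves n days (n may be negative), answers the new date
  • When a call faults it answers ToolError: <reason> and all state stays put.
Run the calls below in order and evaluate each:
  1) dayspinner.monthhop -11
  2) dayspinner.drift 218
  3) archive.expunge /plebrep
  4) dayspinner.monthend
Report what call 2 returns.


Act: dayspinner.monthhop[n: -11]
Obs: 1867-05-14
Act: dayspinner.drift[n: 218]
Obs: 1867-12-18
Act: archive.expunge[p: /plebrep]
Obs: ok
Act: dayspinner.monthend[]
Obs: 1867-12-31

Answer: 1867-12-18


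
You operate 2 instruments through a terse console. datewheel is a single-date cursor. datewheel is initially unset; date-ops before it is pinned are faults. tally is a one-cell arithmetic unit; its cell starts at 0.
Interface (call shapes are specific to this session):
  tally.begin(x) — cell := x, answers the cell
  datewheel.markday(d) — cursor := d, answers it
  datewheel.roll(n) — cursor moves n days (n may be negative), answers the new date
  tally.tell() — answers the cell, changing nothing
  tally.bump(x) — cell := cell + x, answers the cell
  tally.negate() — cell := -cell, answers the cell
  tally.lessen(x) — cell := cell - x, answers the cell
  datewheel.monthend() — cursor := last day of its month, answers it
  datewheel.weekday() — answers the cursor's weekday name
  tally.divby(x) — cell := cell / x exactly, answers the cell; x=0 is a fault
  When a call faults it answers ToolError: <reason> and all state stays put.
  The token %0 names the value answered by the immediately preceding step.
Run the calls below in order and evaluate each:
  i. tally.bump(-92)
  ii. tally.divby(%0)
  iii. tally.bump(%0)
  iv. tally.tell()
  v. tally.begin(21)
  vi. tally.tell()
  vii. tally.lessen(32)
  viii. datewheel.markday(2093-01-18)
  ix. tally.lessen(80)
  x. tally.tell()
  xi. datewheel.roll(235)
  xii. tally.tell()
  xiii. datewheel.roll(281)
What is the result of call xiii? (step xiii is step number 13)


% bump x=-92
[out] -92
% divby x=%0
[out] 1
% bump x=%0
[out] 2
% tell
[out] 2
% begin x=21
[out] 21
% tell
[out] 21
% lessen x=32
[out] -11
% markday d=2093-01-18
[out] 2093-01-18
% lessen x=80
[out] -91
% tell
[out] -91
% roll n=235
[out] 2093-09-10
% tell
[out] -91
% roll n=281
[out] 2094-06-18

Answer: 2094-06-18


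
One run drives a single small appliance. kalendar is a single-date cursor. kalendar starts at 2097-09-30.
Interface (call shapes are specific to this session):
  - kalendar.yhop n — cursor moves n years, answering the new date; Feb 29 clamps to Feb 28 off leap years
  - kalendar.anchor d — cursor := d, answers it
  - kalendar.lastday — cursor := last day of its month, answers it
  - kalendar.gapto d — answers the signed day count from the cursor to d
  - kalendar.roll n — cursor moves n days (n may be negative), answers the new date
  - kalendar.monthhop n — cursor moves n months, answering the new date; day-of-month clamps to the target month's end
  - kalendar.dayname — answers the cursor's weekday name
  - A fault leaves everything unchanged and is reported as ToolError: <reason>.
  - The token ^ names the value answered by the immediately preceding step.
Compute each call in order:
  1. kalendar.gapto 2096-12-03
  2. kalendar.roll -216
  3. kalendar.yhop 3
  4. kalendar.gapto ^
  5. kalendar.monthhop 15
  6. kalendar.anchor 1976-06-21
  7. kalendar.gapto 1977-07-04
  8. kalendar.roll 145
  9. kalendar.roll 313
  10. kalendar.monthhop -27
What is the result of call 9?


Answer: 1977-09-22

Derivation:
Act: kalendar.gapto[d: 2096-12-03]
Obs: -301
Act: kalendar.roll[n: -216]
Obs: 2097-02-26
Act: kalendar.yhop[n: 3]
Obs: 2100-02-26
Act: kalendar.gapto[d: ^]
Obs: 0
Act: kalendar.monthhop[n: 15]
Obs: 2101-05-26
Act: kalendar.anchor[d: 1976-06-21]
Obs: 1976-06-21
Act: kalendar.gapto[d: 1977-07-04]
Obs: 378
Act: kalendar.roll[n: 145]
Obs: 1976-11-13
Act: kalendar.roll[n: 313]
Obs: 1977-09-22
Act: kalendar.monthhop[n: -27]
Obs: 1975-06-22


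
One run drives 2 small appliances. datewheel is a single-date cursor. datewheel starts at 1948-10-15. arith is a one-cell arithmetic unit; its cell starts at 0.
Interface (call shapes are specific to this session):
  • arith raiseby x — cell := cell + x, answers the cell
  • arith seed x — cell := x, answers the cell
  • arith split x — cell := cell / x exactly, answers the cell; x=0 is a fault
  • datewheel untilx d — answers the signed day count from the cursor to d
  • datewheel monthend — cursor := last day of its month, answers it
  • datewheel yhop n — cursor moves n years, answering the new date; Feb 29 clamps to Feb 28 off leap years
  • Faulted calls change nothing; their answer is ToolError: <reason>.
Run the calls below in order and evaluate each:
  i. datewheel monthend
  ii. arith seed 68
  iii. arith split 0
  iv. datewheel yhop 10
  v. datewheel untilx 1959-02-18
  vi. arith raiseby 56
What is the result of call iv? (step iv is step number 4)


% datewheel monthend() == 1948-10-31
% arith seed(68) == 68
% arith split(0) == ToolError: division by zero
% datewheel yhop(10) == 1958-10-31
% datewheel untilx(1959-02-18) == 110
% arith raiseby(56) == 124

Answer: 1958-10-31


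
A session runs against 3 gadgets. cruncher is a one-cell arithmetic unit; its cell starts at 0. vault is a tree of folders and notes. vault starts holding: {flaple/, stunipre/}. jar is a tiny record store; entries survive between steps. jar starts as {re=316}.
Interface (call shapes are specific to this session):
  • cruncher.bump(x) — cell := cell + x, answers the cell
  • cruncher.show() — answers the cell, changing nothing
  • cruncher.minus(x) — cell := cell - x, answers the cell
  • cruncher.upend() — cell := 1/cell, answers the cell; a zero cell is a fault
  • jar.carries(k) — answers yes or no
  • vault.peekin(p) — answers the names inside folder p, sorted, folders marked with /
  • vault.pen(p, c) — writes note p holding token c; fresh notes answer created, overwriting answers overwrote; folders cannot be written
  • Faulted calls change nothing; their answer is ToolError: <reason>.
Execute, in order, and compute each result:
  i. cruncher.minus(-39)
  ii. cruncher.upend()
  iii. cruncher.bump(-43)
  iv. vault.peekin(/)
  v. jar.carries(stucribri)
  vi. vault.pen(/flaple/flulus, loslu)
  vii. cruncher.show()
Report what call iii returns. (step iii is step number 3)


Now I run minus on -39, yielding 39.
I invoke upend(), yielding 1/39.
I invoke bump on -43, which returns -1676/39.
Invoking peekin on /, which returns [flaple/, stunipre/].
Now I run carries on stucribri, yielding no.
Invoking pen on /flaple/flulus, loslu, yielding created.
Now I run show: -1676/39.

Answer: -1676/39


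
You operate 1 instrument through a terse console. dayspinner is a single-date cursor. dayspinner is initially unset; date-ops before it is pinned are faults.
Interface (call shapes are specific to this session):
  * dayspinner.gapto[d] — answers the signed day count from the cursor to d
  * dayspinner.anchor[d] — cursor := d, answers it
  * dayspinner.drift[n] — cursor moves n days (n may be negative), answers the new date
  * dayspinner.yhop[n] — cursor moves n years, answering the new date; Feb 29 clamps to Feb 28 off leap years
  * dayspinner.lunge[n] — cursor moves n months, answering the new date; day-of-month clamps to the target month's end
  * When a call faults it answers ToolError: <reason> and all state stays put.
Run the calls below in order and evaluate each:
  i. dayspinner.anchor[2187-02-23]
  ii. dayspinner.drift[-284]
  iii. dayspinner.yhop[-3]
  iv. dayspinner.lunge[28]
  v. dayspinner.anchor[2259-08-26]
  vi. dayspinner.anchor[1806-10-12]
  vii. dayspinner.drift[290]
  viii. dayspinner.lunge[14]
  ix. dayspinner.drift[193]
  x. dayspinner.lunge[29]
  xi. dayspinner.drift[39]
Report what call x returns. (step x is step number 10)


~$ dayspinner.anchor 2187-02-23
  2187-02-23
~$ dayspinner.drift -284
  2186-05-15
~$ dayspinner.yhop -3
  2183-05-15
~$ dayspinner.lunge 28
  2185-09-15
~$ dayspinner.anchor 2259-08-26
  2259-08-26
~$ dayspinner.anchor 1806-10-12
  1806-10-12
~$ dayspinner.drift 290
  1807-07-29
~$ dayspinner.lunge 14
  1808-09-29
~$ dayspinner.drift 193
  1809-04-10
~$ dayspinner.lunge 29
  1811-09-10
~$ dayspinner.drift 39
  1811-10-19

Answer: 1811-09-10


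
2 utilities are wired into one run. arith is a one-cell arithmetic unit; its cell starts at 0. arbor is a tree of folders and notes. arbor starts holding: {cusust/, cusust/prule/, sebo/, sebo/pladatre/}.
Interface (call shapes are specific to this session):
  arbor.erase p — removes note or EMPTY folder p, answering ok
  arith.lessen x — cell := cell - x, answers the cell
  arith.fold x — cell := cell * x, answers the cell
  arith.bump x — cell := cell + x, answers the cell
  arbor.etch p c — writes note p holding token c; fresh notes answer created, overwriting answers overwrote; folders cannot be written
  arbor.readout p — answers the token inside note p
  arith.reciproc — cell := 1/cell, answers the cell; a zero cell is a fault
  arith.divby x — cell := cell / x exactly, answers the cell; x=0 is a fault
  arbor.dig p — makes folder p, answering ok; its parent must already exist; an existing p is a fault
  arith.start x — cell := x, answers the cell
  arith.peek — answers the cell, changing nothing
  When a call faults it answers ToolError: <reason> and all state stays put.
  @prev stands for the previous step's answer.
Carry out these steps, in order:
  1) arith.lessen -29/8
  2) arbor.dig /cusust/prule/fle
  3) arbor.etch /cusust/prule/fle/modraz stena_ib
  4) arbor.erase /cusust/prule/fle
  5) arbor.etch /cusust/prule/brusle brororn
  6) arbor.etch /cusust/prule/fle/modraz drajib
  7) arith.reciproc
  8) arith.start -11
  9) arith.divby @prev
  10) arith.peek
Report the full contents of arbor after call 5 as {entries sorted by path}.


Answer: {cusust/, cusust/prule/, cusust/prule/brusle=brororn, cusust/prule/fle/, cusust/prule/fle/modraz=stena_ib, sebo/, sebo/pladatre/}

Derivation:
-- 1. arith.lessen(x=-29/8) -> 29/8
-- 2. arbor.dig(p=/cusust/prule/fle) -> ok
-- 3. arbor.etch(p=/cusust/prule/fle/modraz, c=stena_ib) -> created
-- 4. arbor.erase(p=/cusust/prule/fle) -> ToolError: not empty
-- 5. arbor.etch(p=/cusust/prule/brusle, c=brororn) -> created
-- 6. arbor.etch(p=/cusust/prule/fle/modraz, c=drajib) -> overwrote
-- 7. arith.reciproc() -> 8/29
-- 8. arith.start(x=-11) -> -11
-- 9. arith.divby(x=@prev) -> 1
-- 10. arith.peek() -> 1
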